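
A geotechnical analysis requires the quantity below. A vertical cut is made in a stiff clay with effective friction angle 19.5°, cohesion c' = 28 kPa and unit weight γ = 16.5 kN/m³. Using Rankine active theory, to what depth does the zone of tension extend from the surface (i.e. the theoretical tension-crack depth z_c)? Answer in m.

K_a = tan²(45° − 19.5°/2) = 0.4995; √K_a = 0.7067.
The active pressure is zero where K_a γ z = 2c√K_a, so z_c = 2c/(γ√K_a) = 2×28/(16.5×0.7067) = 4.802 m.

4.80 m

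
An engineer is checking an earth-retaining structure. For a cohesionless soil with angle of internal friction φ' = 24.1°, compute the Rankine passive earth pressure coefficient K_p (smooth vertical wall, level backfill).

2.38

K_p = (1 + sin φ)/(1 − sin φ) = tan²(45° + 24.1°/2) = 2.380.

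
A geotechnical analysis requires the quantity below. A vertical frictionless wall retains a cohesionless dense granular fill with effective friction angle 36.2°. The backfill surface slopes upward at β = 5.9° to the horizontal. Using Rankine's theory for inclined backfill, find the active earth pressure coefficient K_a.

K_a = cos β · (cos β − √(cos²β − cos²φ)) / (cos β + √(cos²β − cos²φ)).
cos β = 0.9947, cos φ = 0.8070, √(cos²β − cos²φ) = 0.5816.
K_a = 0.9947 × (0.9947 − 0.5816)/(0.9947 + 0.5816) = 0.2607.

0.261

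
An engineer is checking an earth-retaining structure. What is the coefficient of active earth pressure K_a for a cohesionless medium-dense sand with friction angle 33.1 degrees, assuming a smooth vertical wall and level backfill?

K_a = tan²(45° − φ/2) = tan²(28.45°) = 0.2936.

0.294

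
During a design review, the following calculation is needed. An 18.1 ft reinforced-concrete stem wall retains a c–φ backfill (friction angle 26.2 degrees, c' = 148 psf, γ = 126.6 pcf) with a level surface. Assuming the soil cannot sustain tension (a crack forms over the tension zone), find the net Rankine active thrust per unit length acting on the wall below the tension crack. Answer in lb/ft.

K_a = 0.3874; √K_a = 0.6224.
Tension-crack depth z_c = 2c/(γ√K_a) = 2×148/(126.6×0.6224) = 3.756 ft.
σ_a at base = K_a γ H − 2c√K_a = 0.3874×126.6×18.1 − 2×148×0.6224 = 703.6 psf.
P_a = ½ × 703.6 × (H − z_c) = 0.5×703.6×14.34 = 5046 lb/ft.

5050 lb/ft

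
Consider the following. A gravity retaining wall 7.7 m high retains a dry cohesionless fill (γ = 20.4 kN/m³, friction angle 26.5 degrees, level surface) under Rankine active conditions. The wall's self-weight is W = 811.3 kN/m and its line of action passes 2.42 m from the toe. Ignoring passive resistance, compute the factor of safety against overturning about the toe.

3.30

K_a = tan²(45° − 26.5°/2) = 0.3829.
P_a = ½K_aγH² = 0.5×0.3829×20.4×7.7² = 231.6 kN/m, acting at H/3 = 2.567 m above the base.
Overturning moment M_o = P_a × H/3 = 231.6 × 2.567 = 594.4.
Resisting moment M_r = W × 2.42 = 811.3 × 2.42 = 1963.
FS_overturning = M_r/M_o = 1963/594.4 = 3.303.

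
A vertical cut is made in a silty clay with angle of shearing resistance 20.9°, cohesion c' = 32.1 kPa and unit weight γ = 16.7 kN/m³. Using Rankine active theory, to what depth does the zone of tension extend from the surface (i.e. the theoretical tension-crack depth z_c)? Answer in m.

5.58 m

K_a = tan²(45° − 20.9°/2) = 0.4741; √K_a = 0.6886.
The active pressure is zero where K_a γ z = 2c√K_a, so z_c = 2c/(γ√K_a) = 2×32.1/(16.7×0.6886) = 5.583 m.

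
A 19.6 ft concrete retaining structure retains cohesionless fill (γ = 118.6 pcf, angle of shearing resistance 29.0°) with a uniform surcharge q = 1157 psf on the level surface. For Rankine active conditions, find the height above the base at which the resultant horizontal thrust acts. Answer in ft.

K_a = 0.3470.
Triangular part P₁ = ½K_aγH² = 7904 at H/3 = 6.533 ft; rectangular part P₂ = K_a q H = 7868 at H/2 = 9.800 ft.
ȳ = (P₁·6.533 + P₂·9.800)/(P₁+P₂) = 8.163 ft.

8.16 ft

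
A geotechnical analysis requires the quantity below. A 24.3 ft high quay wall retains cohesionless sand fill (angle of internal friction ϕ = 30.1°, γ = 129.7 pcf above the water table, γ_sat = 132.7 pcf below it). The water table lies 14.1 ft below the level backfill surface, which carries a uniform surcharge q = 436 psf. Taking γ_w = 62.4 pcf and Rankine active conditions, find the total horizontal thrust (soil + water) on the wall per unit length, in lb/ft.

K_a = tan²(45° − φ/2) = 0.3320.
γ' = 132.7 − 62.4 = 70.30 pcf. h₂ = H − d_w = 10.2 ft.
σ'_h: at surface K_a·q = 144.7; at WT K_a(q+γd_w) = 751.9; at base K_a(q+γd_w+γ'h₂) = 989.9 psf.
P₁ = ½(144.7+751.9)×14.1 = 6321; P₂ = ½(751.9+989.9)×10.2 = 8883; P_w = ½γ_w h₂² = 3246.
Total = 6321+8883+3246 = 18450 lb/ft.

18500 lb/ft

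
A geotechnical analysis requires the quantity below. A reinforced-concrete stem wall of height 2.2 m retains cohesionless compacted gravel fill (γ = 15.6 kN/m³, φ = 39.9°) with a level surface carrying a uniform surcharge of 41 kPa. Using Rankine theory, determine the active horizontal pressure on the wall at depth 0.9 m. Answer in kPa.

12.0 kPa

K_a = (1 − sin φ)/(1 + sin φ) = 0.2184.
σ_v = γz + q = 15.6 × 0.9 + 41 = 55.04 kPa.
σ_h = K_a σ_v = 0.2184 × 55.04 = 12.02 kPa.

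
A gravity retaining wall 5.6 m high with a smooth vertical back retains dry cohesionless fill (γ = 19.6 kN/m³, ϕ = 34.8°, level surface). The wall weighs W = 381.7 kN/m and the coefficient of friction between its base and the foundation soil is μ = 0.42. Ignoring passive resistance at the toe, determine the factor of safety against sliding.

1.91

K_a = tan²(45° − 34.8°/2) = 0.2733.
P_a = ½K_aγH² = 0.5×0.2733×19.6×5.6² = 83.99 kN/m, acting at H/3 = 1.867 m above the base.
FS_sliding = μW / P_a = 0.42×381.7 / 83.99 = 1.909.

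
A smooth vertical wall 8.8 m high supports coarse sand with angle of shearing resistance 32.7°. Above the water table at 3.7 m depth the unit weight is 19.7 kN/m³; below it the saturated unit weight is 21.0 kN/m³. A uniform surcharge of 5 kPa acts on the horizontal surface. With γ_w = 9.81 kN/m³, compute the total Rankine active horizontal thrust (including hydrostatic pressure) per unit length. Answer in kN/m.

K_a = tan²(45° − φ/2) = 0.2985.
γ' = 21.0 − 9.81 = 11.19 kN/m³. h₂ = H − d_w = 5.1 m.
σ'_h: at surface K_a·q = 1.492; at WT K_a(q+γd_w) = 23.25; at base K_a(q+γd_w+γ'h₂) = 40.29 kPa.
P₁ = ½(1.492+23.25)×3.7 = 45.77; P₂ = ½(23.25+40.29)×5.1 = 162.0; P_w = ½γ_w h₂² = 127.6.
Total = 45.77+162.0+127.6 = 335.4 kN/m.

335 kN/m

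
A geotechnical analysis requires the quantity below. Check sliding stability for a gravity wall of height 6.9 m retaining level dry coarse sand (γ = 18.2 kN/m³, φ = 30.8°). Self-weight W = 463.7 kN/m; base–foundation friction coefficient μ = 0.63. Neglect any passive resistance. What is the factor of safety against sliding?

2.09

K_a = tan²(45° − 30.8°/2) = 0.3227.
P_a = ½K_aγH² = 0.5×0.3227×18.2×6.9² = 139.8 kN/m, acting at H/3 = 2.300 m above the base.
FS_sliding = μW / P_a = 0.63×463.7 / 139.8 = 2.089.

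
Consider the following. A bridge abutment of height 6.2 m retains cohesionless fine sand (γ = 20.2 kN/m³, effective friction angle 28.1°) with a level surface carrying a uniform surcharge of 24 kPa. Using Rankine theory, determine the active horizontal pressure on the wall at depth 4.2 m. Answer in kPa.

39.1 kPa

K_a = (1 − sin φ)/(1 + sin φ) = 0.3596.
σ_v = γz + q = 20.2 × 4.2 + 24 = 108.8 kPa.
σ_h = K_a σ_v = 0.3596 × 108.8 = 39.14 kPa.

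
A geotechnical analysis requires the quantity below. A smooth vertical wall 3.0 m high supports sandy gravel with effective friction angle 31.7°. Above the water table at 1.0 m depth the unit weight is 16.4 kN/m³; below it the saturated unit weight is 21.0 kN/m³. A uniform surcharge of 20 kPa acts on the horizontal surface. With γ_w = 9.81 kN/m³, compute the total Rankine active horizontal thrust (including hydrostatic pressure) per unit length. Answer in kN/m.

K_a = tan²(45° − φ/2) = 0.3111.
γ' = 21.0 − 9.81 = 11.19 kN/m³. h₂ = H − d_w = 2.0 m.
σ'_h: at surface K_a·q = 6.221; at WT K_a(q+γd_w) = 11.32; at base K_a(q+γd_w+γ'h₂) = 18.28 kPa.
P₁ = ½(6.221+11.32)×1.0 = 8.772; P₂ = ½(11.32+18.28)×2.0 = 29.61; P_w = ½γ_w h₂² = 19.62.
Total = 8.772+29.61+19.62 = 58.00 kN/m.

58.0 kN/m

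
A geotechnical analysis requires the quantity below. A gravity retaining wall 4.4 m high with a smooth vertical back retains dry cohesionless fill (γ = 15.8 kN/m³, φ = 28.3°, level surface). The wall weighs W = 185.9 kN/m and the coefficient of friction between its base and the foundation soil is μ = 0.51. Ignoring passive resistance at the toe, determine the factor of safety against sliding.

K_a = tan²(45° − 28.3°/2) = 0.3568.
P_a = ½K_aγH² = 0.5×0.3568×15.8×4.4² = 54.57 kN/m, acting at H/3 = 1.467 m above the base.
FS_sliding = μW / P_a = 0.51×185.9 / 54.57 = 1.738.

1.74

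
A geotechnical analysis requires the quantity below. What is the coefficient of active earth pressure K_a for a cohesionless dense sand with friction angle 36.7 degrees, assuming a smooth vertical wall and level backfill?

0.252

K_a = tan²(45° − φ/2) = tan²(26.65°) = 0.2519.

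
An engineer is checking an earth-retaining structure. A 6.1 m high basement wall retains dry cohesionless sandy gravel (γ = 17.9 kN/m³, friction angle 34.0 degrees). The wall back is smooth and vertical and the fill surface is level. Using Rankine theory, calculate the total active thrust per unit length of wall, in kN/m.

K_a = tan²(45° − φ/2) = 0.2827.
P_a = ½ K_a γ H² = 0.5 × 0.2827 × 17.9 × 6.1² = 94.15 kN/m.

94.2 kN/m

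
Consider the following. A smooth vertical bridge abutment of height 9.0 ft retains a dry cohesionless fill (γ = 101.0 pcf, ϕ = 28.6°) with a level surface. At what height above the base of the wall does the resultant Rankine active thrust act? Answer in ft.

3.00 ft

K_a = 0.3525.
The pressure distribution is triangular, so the resultant acts at H/3 above the base = 9.0/3 = 3.000 ft.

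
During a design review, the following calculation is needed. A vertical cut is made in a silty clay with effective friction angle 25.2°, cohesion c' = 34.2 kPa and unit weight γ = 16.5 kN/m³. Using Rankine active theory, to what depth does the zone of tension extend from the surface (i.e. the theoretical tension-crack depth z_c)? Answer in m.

K_a = tan²(45° − 25.2°/2) = 0.4027; √K_a = 0.6346.
The active pressure is zero where K_a γ z = 2c√K_a, so z_c = 2c/(γ√K_a) = 2×34.2/(16.5×0.6346) = 6.532 m.

6.53 m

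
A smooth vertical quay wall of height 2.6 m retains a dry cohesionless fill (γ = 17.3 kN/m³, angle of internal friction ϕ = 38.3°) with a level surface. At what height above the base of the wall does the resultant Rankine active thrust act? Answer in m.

K_a = 0.2347.
The pressure distribution is triangular, so the resultant acts at H/3 above the base = 2.6/3 = 0.8667 m.

0.867 m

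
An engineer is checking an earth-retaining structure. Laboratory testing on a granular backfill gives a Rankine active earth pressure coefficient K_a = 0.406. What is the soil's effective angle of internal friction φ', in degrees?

K_a = tan²(45° − φ/2) ⇒ 45° − φ/2 = arctan(√0.406) = 32.50°.
φ = 2(45° − 32.50°) = 24.99°.

25.0°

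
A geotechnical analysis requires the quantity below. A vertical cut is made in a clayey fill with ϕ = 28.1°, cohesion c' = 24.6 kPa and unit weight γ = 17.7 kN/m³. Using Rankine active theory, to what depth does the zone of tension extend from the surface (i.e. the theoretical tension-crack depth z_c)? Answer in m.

K_a = tan²(45° − 28.1°/2) = 0.3596; √K_a = 0.5997.
The active pressure is zero where K_a γ z = 2c√K_a, so z_c = 2c/(γ√K_a) = 2×24.6/(17.7×0.5997) = 4.635 m.

4.64 m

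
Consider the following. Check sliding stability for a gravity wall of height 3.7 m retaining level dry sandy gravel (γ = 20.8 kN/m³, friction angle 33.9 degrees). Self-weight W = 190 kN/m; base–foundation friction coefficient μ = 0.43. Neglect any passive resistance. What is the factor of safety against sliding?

K_a = tan²(45° − 33.9°/2) = 0.2839.
P_a = ½K_aγH² = 0.5×0.2839×20.8×3.7² = 40.42 kN/m, acting at H/3 = 1.233 m above the base.
FS_sliding = μW / P_a = 0.43×190 / 40.42 = 2.021.

2.02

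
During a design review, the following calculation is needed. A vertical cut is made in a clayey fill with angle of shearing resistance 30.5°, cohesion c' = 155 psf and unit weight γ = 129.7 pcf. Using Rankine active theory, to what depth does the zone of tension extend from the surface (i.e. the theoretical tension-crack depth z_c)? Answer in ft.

K_a = tan²(45° − 30.5°/2) = 0.3267; √K_a = 0.5715.
The active pressure is zero where K_a γ z = 2c√K_a, so z_c = 2c/(γ√K_a) = 2×155/(129.7×0.5715) = 4.182 ft.

4.18 ft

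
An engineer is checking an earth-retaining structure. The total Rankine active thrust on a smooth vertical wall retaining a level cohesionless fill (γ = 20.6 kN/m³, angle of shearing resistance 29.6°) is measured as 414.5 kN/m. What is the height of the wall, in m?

10.9 m

K_a = 0.3387. P_a = ½ K_a γ H² ⇒ H = √(2P_a/(K_a γ)).
H = √(2×414.5/(0.3387×20.6)) = 10.90 m.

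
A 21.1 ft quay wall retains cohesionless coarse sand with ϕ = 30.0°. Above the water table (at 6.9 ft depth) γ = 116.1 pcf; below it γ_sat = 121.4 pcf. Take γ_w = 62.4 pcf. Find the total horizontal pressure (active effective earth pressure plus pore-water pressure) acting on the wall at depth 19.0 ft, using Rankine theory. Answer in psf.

K_a = (1 − sin φ)/(1 + sin φ) = 0.3333.
γ' = 121.4 − 62.4 = 59.00 pcf.
Effective vertical stress at 19.0 ft: σ'_v = 116.1×6.9 + 59.00×12.1 = 1515 psf.
σ'_h = K_a σ'_v = 0.3333 × 1515 = 505.0 psf; u = γ_w × 12.1 = 755.0 psf.
Total σ_h = 505.0 + 755.0 = 1260 psf.

1260 psf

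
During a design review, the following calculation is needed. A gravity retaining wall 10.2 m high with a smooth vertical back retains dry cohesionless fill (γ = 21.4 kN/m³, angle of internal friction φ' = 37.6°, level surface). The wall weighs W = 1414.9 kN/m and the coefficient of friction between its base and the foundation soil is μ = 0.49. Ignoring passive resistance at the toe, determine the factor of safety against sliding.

K_a = tan²(45° − 37.6°/2) = 0.2421.
P_a = ½K_aγH² = 0.5×0.2421×21.4×10.2² = 269.5 kN/m, acting at H/3 = 3.400 m above the base.
FS_sliding = μW / P_a = 0.49×1414.9 / 269.5 = 2.572.

2.57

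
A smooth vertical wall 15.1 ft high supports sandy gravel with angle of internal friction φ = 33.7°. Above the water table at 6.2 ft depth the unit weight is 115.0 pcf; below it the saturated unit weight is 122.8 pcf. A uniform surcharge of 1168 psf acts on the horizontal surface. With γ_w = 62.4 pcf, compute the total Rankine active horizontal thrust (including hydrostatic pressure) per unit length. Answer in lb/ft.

K_a = tan²(45° − φ/2) = 0.2863.
γ' = 122.8 − 62.4 = 60.40 pcf. h₂ = H − d_w = 8.9 ft.
σ'_h: at surface K_a·q = 334.4; at WT K_a(q+γd_w) = 538.5; at base K_a(q+γd_w+γ'h₂) = 692.4 psf.
P₁ = ½(334.4+538.5)×6.2 = 2706; P₂ = ½(538.5+692.4)×8.9 = 5478; P_w = ½γ_w h₂² = 2471.
Total = 2706+5478+2471 = 10660 lb/ft.

10700 lb/ft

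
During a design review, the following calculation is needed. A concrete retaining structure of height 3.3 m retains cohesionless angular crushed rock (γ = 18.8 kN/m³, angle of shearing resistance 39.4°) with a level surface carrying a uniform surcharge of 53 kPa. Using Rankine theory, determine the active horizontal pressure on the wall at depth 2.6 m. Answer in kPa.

K_a = (1 − sin φ)/(1 + sin φ) = 0.2234.
σ_v = γz + q = 18.8 × 2.6 + 53 = 101.9 kPa.
σ_h = K_a σ_v = 0.2234 × 101.9 = 22.76 kPa.

22.8 kPa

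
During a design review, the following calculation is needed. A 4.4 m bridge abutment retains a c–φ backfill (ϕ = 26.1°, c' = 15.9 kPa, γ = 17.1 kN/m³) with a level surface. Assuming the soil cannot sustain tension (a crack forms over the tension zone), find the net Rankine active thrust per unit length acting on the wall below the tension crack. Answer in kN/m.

K_a = 0.3889; √K_a = 0.6237.
Tension-crack depth z_c = 2c/(γ√K_a) = 2×15.9/(17.1×0.6237) = 2.982 m.
σ_a at base = K_a γ H − 2c√K_a = 0.3889×17.1×4.4 − 2×15.9×0.6237 = 9.432 kPa.
P_a = ½ × 9.432 × (H − z_c) = 0.5×9.432×1.418 = 6.688 kN/m.

6.69 kN/m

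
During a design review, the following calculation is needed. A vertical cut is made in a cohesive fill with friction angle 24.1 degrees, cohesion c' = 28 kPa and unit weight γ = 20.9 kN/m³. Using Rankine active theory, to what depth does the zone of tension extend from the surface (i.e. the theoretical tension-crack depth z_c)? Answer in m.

K_a = tan²(45° − 24.1°/2) = 0.4201; √K_a = 0.6482.
The active pressure is zero where K_a γ z = 2c√K_a, so z_c = 2c/(γ√K_a) = 2×28/(20.9×0.6482) = 4.134 m.

4.13 m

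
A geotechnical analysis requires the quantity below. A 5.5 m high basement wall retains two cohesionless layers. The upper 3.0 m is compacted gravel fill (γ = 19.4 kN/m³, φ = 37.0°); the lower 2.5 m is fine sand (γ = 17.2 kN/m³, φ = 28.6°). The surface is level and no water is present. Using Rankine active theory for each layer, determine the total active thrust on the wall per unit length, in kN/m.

91.9 kN/m

K_a1 = tan²(45°−37.0°/2) = 0.2486; K_a2 = tan²(45°−28.6°/2) = 0.3525.
Layer 1: σ at base = K_a1 γ₁ h₁ = 14.47 kPa; P₁ = ½×14.47×3.0 = 21.70.
Layer 2: σ_v at top = γ₁h₁ = 58.20; σ_h top = K_a2×58.20 = 20.52; σ_h base = K_a2×(58.20+17.2×2.5) = 35.68.
P₂ = ½(20.52+35.68)×2.5 = 70.24. Total P_a = 21.70+70.24 = 91.95 kN/m.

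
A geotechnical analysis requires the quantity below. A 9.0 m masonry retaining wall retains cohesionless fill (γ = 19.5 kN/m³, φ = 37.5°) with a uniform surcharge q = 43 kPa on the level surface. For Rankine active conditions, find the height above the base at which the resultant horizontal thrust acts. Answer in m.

K_a = 0.2432.
Triangular part P₁ = ½K_aγH² = 192.1 at H/3 = 3.000 m; rectangular part P₂ = K_a q H = 94.12 at H/2 = 4.500 m.
ȳ = (P₁·3.000 + P₂·4.500)/(P₁+P₂) = 3.493 m.

3.49 m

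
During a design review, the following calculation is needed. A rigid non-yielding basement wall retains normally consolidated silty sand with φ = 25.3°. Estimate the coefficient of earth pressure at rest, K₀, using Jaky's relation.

0.573

K₀ = 1 − sin φ' = 1 − sin 25.3° = 0.5726.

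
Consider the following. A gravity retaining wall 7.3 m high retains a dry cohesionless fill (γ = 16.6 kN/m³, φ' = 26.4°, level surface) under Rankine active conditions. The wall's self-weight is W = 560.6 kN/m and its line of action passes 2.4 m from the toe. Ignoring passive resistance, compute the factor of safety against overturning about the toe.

K_a = tan²(45° − 26.4°/2) = 0.3844.
P_a = ½K_aγH² = 0.5×0.3844×16.6×7.3² = 170.0 kN/m, acting at H/3 = 2.433 m above the base.
Overturning moment M_o = P_a × H/3 = 170.0 × 2.433 = 413.8.
Resisting moment M_r = W × 2.4 = 560.6 × 2.4 = 1345.
FS_overturning = M_r/M_o = 1345/413.8 = 3.252.

3.25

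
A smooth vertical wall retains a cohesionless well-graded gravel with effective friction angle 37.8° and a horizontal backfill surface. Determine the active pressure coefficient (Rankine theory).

K_a = tan²(45° − φ/2) = tan²(26.10°) = 0.2400.

0.240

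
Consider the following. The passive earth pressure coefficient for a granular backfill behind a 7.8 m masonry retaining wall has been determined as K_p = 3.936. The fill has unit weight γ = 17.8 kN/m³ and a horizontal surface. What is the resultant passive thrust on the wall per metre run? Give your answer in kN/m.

P = ½ K_p γ H² = 0.5 × 3.936 × 17.8 × 7.8² = 2131 kN/m.

2130 kN/m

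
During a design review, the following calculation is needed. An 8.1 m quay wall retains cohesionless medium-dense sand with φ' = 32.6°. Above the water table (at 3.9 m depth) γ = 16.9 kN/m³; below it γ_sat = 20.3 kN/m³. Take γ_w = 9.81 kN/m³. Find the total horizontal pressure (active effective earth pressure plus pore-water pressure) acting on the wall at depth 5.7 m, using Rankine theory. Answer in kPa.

K_a = (1 − sin φ)/(1 + sin φ) = 0.2997.
γ' = 20.3 − 9.81 = 10.49 kN/m³.
Effective vertical stress at 5.7 m: σ'_v = 16.9×3.9 + 10.49×1.80 = 84.79 kPa.
σ'_h = K_a σ'_v = 0.2997 × 84.79 = 25.42 kPa; u = γ_w × 1.80 = 17.66 kPa.
Total σ_h = 25.42 + 17.66 = 43.07 kPa.

43.1 kPa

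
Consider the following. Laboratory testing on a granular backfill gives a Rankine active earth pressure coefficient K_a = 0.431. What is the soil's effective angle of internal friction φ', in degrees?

23.4°

K_a = tan²(45° − φ/2) ⇒ 45° − φ/2 = arctan(√0.431) = 33.29°.
φ = 2(45° − 33.29°) = 23.43°.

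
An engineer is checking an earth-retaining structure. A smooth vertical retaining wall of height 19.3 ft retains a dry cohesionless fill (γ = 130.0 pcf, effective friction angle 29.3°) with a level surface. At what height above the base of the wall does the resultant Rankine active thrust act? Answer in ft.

6.43 ft

K_a = 0.3428.
The pressure distribution is triangular, so the resultant acts at H/3 above the base = 19.3/3 = 6.433 ft.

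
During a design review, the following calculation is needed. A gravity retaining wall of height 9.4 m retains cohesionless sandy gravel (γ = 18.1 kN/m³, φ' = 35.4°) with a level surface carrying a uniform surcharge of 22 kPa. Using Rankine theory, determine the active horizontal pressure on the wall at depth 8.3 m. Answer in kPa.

45.9 kPa

K_a = (1 − sin φ)/(1 + sin φ) = 0.2664.
σ_v = γz + q = 18.1 × 8.3 + 22 = 172.2 kPa.
σ_h = K_a σ_v = 0.2664 × 172.2 = 45.88 kPa.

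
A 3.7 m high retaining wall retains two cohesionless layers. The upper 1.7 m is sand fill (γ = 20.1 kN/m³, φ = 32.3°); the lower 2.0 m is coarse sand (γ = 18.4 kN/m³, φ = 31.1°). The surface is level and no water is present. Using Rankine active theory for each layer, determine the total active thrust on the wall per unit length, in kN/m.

K_a1 = tan²(45°−32.3°/2) = 0.3035; K_a2 = tan²(45°−31.1°/2) = 0.3188.
Layer 1: σ at base = K_a1 γ₁ h₁ = 10.37 kPa; P₁ = ½×10.37×1.7 = 8.814.
Layer 2: σ_v at top = γ₁h₁ = 34.17; σ_h top = K_a2×34.17 = 10.89; σ_h base = K_a2×(34.17+18.4×2.0) = 22.63.
P₂ = ½(10.89+22.63)×2.0 = 33.52. Total P_a = 8.814+33.52 = 42.33 kN/m.

42.3 kN/m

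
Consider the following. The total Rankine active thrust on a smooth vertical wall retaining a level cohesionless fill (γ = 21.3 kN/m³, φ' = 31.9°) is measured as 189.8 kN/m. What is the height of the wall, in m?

K_a = 0.3085. P_a = ½ K_a γ H² ⇒ H = √(2P_a/(K_a γ)).
H = √(2×189.8/(0.3085×21.3)) = 7.600 m.

7.60 m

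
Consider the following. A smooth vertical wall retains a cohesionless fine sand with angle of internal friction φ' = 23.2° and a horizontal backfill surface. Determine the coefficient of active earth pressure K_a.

0.435

K_a = (1 − sin φ)/(1 + sin φ) = (1 − sin 23.2°)/(1 + sin 23.2°) = 0.4348.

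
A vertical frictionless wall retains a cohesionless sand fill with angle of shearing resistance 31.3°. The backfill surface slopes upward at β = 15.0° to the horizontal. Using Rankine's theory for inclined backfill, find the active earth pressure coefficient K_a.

0.352

K_a = cos β · (cos β − √(cos²β − cos²φ)) / (cos β + √(cos²β − cos²φ)).
cos β = 0.9659, cos φ = 0.8545, √(cos²β − cos²φ) = 0.4505.
K_a = 0.9659 × (0.9659 − 0.4505)/(0.9659 + 0.4505) = 0.3515.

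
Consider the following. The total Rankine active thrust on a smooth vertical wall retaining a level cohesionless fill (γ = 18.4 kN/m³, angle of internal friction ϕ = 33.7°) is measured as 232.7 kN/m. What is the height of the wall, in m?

K_a = 0.2863. P_a = ½ K_a γ H² ⇒ H = √(2P_a/(K_a γ)).
H = √(2×232.7/(0.2863×18.4)) = 9.399 m.

9.40 m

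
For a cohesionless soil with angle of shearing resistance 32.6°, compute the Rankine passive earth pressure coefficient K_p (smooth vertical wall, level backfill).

K_p = (1 + sin φ)/(1 − sin φ) = tan²(45° + 32.6°/2) = 3.336.

3.34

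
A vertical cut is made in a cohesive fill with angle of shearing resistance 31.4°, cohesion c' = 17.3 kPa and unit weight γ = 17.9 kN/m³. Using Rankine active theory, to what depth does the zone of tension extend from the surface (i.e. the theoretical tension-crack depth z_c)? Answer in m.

3.44 m

K_a = tan²(45° − 31.4°/2) = 0.3149; √K_a = 0.5612.
The active pressure is zero where K_a γ z = 2c√K_a, so z_c = 2c/(γ√K_a) = 2×17.3/(17.9×0.5612) = 3.444 m.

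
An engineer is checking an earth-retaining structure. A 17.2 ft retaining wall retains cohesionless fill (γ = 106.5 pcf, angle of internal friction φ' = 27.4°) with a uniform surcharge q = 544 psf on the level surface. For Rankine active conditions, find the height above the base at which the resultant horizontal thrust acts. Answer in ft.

6.80 ft

K_a = 0.3697.
Triangular part P₁ = ½K_aγH² = 5824 at H/3 = 5.733 ft; rectangular part P₂ = K_a q H = 3459 at H/2 = 8.600 ft.
ȳ = (P₁·5.733 + P₂·8.600)/(P₁+P₂) = 6.802 ft.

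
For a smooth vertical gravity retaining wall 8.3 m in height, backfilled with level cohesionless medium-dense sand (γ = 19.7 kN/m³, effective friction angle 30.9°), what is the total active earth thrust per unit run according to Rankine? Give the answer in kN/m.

K_a = tan²(45° − φ/2) = 0.3214.
P_a = ½ K_a γ H² = 0.5 × 0.3214 × 19.7 × 8.3² = 218.1 kN/m.

218 kN/m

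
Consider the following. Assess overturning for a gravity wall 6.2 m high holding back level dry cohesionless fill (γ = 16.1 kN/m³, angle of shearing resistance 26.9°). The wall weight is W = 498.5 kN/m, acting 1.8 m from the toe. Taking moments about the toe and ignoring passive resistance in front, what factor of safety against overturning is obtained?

3.72

K_a = tan²(45° − 26.9°/2) = 0.3770.
P_a = ½K_aγH² = 0.5×0.3770×16.1×6.2² = 116.7 kN/m, acting at H/3 = 2.067 m above the base.
Overturning moment M_o = P_a × H/3 = 116.7 × 2.067 = 241.1.
Resisting moment M_r = W × 1.8 = 498.5 × 1.8 = 897.3.
FS_overturning = M_r/M_o = 897.3/241.1 = 3.722.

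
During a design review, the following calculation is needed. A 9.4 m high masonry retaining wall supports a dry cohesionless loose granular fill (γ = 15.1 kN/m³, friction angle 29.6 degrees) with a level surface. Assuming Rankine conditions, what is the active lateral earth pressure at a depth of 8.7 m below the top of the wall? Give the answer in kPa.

K_a = (1 − sin φ)/(1 + sin φ) = 0.3387.
σ_h = K_a γ z = 0.3387 × 15.1 × 8.7 = 44.50 kPa.

44.5 kPa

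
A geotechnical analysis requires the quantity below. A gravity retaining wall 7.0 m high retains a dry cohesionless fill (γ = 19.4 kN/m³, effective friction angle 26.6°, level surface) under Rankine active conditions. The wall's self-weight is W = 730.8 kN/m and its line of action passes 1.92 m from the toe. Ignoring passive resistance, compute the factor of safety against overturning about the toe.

K_a = tan²(45° − 26.6°/2) = 0.3814.
P_a = ½K_aγH² = 0.5×0.3814×19.4×7.0² = 181.3 kN/m, acting at H/3 = 2.333 m above the base.
Overturning moment M_o = P_a × H/3 = 181.3 × 2.333 = 423.0.
Resisting moment M_r = W × 1.92 = 730.8 × 1.92 = 1403.
FS_overturning = M_r/M_o = 1403/423.0 = 3.317.

3.32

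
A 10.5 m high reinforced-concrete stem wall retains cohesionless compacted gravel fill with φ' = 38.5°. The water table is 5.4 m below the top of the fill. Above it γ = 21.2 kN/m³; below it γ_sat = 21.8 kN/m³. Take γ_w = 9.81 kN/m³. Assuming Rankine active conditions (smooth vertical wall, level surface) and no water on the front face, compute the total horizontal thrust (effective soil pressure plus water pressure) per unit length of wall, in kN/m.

K_a = tan²(45° − φ/2) = 0.2327.
γ' = 21.8 − 9.81 = 11.99 kN/m³. Depth below WT = 5.1 m.
σ'_h at WT = K_a γ d_w = 26.63 kPa; at base = 26.63 + K_a γ' × 5.1 = 40.86 kPa.
P₁ (0–5.4 m) = ½×26.63×5.4 = 71.91. P₂ (5.4–10.5 m) = ½(26.63+40.86)×5.1 = 172.1.
P_w = ½ γ_w h₂² = 0.5×9.81×5.1² = 127.6. Total = 71.91+172.1+127.6 = 371.6 kN/m.

372 kN/m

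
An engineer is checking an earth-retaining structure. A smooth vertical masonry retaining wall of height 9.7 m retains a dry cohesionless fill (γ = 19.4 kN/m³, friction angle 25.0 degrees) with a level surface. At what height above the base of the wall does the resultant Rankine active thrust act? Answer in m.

3.23 m

K_a = 0.4059.
The pressure distribution is triangular, so the resultant acts at H/3 above the base = 9.7/3 = 3.233 m.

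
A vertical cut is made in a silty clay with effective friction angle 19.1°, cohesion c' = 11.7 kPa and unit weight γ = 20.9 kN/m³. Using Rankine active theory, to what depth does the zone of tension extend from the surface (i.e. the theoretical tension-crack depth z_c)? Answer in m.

1.57 m

K_a = tan²(45° − 19.1°/2) = 0.5069; √K_a = 0.7120.
The active pressure is zero where K_a γ z = 2c√K_a, so z_c = 2c/(γ√K_a) = 2×11.7/(20.9×0.7120) = 1.573 m.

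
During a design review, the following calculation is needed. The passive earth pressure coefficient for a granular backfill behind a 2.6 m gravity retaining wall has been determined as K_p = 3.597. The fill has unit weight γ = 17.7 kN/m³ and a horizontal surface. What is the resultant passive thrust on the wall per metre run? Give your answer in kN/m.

P = ½ K_p γ H² = 0.5 × 3.597 × 17.7 × 2.6² = 215.2 kN/m.

215 kN/m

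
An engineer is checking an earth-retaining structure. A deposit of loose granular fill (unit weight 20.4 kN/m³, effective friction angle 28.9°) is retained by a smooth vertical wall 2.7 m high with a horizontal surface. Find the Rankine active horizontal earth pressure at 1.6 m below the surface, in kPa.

11.4 kPa

K_a = (1 − sin φ)/(1 + sin φ) = 0.3484.
σ_h = K_a γ z = 0.3484 × 20.4 × 1.6 = 11.37 kPa.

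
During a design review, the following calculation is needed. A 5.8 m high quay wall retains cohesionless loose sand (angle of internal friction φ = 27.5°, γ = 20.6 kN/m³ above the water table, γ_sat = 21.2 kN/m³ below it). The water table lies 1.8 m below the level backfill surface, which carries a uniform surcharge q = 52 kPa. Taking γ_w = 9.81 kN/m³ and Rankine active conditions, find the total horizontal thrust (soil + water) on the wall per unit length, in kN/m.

290 kN/m

K_a = tan²(45° − φ/2) = 0.3682.
γ' = 21.2 − 9.81 = 11.39 kN/m³. h₂ = H − d_w = 4.0 m.
σ'_h: at surface K_a·q = 19.15; at WT K_a(q+γd_w) = 32.80; at base K_a(q+γd_w+γ'h₂) = 49.58 kPa.
P₁ = ½(19.15+32.80)×1.8 = 46.75; P₂ = ½(32.80+49.58)×4.0 = 164.8; P_w = ½γ_w h₂² = 78.48.
Total = 46.75+164.8+78.48 = 290.0 kN/m.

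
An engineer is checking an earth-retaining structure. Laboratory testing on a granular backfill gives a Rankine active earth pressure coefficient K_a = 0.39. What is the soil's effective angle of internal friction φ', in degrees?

26.0°

K_a = tan²(45° − φ/2) ⇒ 45° − φ/2 = arctan(√0.39) = 31.98°.
φ = 2(45° − 31.98°) = 26.03°.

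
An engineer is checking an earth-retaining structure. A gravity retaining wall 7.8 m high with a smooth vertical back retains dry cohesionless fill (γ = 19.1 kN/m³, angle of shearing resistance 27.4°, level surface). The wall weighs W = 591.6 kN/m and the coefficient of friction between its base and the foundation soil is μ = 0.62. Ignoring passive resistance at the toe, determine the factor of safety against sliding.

K_a = tan²(45° − 27.4°/2) = 0.3697.
P_a = ½K_aγH² = 0.5×0.3697×19.1×7.8² = 214.8 kN/m, acting at H/3 = 2.600 m above the base.
FS_sliding = μW / P_a = 0.62×591.6 / 214.8 = 1.708.

1.71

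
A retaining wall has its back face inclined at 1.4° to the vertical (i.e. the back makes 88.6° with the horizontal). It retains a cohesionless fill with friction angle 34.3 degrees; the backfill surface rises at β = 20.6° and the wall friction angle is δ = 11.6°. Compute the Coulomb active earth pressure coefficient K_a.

K_a = sin²(α+φ) / [sin²α · sin(α−δ) · (1 + √{sin(φ+δ)sin(φ−β) / (sin(α−δ)sin(α+β))})²].
With α = 88.6°, φ = 34.3°, δ = 11.6°, β = 20.6°: K_a = 0.3541.

0.354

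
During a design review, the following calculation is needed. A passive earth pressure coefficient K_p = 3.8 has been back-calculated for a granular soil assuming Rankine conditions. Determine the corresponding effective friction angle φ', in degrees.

35.7°

K_p = (1+sin φ)/(1−sin φ) ⇒ sin φ = (K_p − 1)/(K_p + 1) = 0.5833.
φ = arcsin(0.5833) = 35.69°.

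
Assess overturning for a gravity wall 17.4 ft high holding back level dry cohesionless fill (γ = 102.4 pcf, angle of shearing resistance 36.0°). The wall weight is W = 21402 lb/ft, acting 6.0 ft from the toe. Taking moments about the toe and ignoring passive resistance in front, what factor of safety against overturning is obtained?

5.50

K_a = tan²(45° − 36.0°/2) = 0.2596.
P_a = ½K_aγH² = 0.5×0.2596×102.4×17.4² = 4024 lb/ft, acting at H/3 = 5.800 ft above the base.
Overturning moment M_o = P_a × H/3 = 4024 × 5.800 = 23340.
Resisting moment M_r = W × 6.0 = 21402 × 6.0 = 128400.
FS_overturning = M_r/M_o = 128400/23340 = 5.501.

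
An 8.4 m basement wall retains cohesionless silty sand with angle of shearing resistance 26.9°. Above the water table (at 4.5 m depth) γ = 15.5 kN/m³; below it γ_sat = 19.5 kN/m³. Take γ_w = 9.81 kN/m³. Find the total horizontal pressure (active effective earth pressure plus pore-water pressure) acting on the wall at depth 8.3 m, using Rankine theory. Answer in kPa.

K_a = (1 − sin φ)/(1 + sin φ) = 0.3770.
γ' = 19.5 − 9.81 = 9.690 kN/m³.
Effective vertical stress at 8.3 m: σ'_v = 15.5×4.5 + 9.690×3.80 = 106.6 kPa.
σ'_h = K_a σ'_v = 0.3770 × 106.6 = 40.18 kPa; u = γ_w × 3.80 = 37.28 kPa.
Total σ_h = 40.18 + 37.28 = 77.46 kPa.

77.5 kPa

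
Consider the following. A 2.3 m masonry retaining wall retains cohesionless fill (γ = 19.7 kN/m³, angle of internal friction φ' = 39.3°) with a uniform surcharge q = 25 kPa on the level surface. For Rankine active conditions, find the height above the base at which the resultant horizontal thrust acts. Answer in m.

0.968 m

K_a = 0.2245.
Triangular part P₁ = ½K_aγH² = 11.70 at H/3 = 0.7667 m; rectangular part P₂ = K_a q H = 12.91 at H/2 = 1.150 m.
ȳ = (P₁·0.7667 + P₂·1.150)/(P₁+P₂) = 0.9678 m.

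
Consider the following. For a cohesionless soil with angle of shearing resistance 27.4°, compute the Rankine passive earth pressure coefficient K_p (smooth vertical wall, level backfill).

K_p = (1 + sin φ)/(1 − sin φ) = tan²(45° + 27.4°/2) = 2.705.

2.71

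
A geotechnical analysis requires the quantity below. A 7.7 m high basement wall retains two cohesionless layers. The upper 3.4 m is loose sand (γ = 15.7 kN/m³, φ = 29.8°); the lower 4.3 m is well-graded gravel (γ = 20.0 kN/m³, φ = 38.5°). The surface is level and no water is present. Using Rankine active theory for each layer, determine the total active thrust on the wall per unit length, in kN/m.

127 kN/m

K_a1 = tan²(45°−29.8°/2) = 0.3360; K_a2 = tan²(45°−38.5°/2) = 0.2327.
Layer 1: σ at base = K_a1 γ₁ h₁ = 17.94 kPa; P₁ = ½×17.94×3.4 = 30.49.
Layer 2: σ_v at top = γ₁h₁ = 53.38; σ_h top = K_a2×53.38 = 12.42; σ_h base = K_a2×(53.38+20.0×4.3) = 32.43.
P₂ = ½(12.42+32.43)×4.3 = 96.42. Total P_a = 30.49+96.42 = 126.9 kN/m.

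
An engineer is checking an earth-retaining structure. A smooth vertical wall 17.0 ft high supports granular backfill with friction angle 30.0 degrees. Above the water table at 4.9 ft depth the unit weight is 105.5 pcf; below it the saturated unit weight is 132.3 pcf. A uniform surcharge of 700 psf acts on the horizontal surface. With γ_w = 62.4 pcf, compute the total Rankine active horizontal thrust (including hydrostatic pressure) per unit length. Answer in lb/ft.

12700 lb/ft

K_a = tan²(45° − φ/2) = 0.3333.
γ' = 132.3 − 62.4 = 69.90 pcf. h₂ = H − d_w = 12.1 ft.
σ'_h: at surface K_a·q = 233.3; at WT K_a(q+γd_w) = 405.6; at base K_a(q+γd_w+γ'h₂) = 687.6 psf.
P₁ = ½(233.3+405.6)×4.9 = 1566; P₂ = ½(405.6+687.6)×12.1 = 6614; P_w = ½γ_w h₂² = 4568.
Total = 1566+6614+4568 = 12750 lb/ft.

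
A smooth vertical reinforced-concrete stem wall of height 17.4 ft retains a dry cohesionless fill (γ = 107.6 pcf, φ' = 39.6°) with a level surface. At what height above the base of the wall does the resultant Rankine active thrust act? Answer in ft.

5.80 ft

K_a = 0.2214.
The pressure distribution is triangular, so the resultant acts at H/3 above the base = 17.4/3 = 5.800 ft.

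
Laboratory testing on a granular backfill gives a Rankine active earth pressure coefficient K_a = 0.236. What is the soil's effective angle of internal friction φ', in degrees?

38.2°

K_a = tan²(45° − φ/2) ⇒ 45° − φ/2 = arctan(√0.236) = 25.91°.
φ = 2(45° − 25.91°) = 38.18°.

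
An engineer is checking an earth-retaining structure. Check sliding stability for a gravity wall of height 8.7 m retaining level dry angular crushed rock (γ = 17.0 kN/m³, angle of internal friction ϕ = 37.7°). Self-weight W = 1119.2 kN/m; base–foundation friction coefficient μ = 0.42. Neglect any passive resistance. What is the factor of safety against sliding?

3.03

K_a = tan²(45° − 37.7°/2) = 0.2411.
P_a = ½K_aγH² = 0.5×0.2411×17.0×8.7² = 155.1 kN/m, acting at H/3 = 2.900 m above the base.
FS_sliding = μW / P_a = 0.42×1119.2 / 155.1 = 3.031.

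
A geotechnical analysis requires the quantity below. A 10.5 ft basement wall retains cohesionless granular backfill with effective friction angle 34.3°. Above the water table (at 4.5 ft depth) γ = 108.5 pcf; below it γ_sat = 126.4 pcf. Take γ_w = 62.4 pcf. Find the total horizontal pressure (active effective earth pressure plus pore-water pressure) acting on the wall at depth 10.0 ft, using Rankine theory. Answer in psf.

578 psf

K_a = (1 − sin φ)/(1 + sin φ) = 0.2792.
γ' = 126.4 − 62.4 = 64.00 pcf.
Effective vertical stress at 10.0 ft: σ'_v = 108.5×4.5 + 64.00×5.50 = 840.2 psf.
σ'_h = K_a σ'_v = 0.2792 × 840.2 = 234.6 psf; u = γ_w × 5.50 = 343.2 psf.
Total σ_h = 234.6 + 343.2 = 577.8 psf.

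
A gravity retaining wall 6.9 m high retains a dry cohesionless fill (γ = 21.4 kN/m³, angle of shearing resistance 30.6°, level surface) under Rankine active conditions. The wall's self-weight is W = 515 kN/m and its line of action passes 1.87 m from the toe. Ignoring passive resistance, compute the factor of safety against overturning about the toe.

K_a = tan²(45° − 30.6°/2) = 0.3253.
P_a = ½K_aγH² = 0.5×0.3253×21.4×6.9² = 165.7 kN/m, acting at H/3 = 2.300 m above the base.
Overturning moment M_o = P_a × H/3 = 165.7 × 2.300 = 381.2.
Resisting moment M_r = W × 1.87 = 515 × 1.87 = 963.1.
FS_overturning = M_r/M_o = 963.1/381.2 = 2.526.

2.53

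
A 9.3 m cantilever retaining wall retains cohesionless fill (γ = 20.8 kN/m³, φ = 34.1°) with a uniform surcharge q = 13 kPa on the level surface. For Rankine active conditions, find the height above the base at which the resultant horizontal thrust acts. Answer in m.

3.28 m

K_a = 0.2815.
Triangular part P₁ = ½K_aγH² = 253.2 at H/3 = 3.100 m; rectangular part P₂ = K_a q H = 34.04 at H/2 = 4.650 m.
ȳ = (P₁·3.100 + P₂·4.650)/(P₁+P₂) = 3.284 m.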